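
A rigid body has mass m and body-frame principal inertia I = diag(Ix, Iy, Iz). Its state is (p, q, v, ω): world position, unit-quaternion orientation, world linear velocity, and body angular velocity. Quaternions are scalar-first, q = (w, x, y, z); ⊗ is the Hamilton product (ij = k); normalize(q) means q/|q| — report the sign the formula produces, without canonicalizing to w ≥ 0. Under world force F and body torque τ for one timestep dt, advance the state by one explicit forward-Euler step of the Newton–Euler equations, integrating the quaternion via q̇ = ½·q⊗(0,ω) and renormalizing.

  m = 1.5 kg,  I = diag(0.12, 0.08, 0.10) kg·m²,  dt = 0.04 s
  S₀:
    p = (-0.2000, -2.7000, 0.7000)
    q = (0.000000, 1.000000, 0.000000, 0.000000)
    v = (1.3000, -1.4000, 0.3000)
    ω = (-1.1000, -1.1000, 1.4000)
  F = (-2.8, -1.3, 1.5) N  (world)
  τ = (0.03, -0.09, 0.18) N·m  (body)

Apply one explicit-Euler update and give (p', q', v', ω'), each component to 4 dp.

p' = (-0.1480, -2.7560, 0.7120)
q' = (0.0220, 0.9991, -0.0280, -0.0220)
v' = (1.2253, -1.4347, 0.3400)
ω' = (-1.0797, -1.1296, 1.4914)

gyro term ω×Iω = (-0.0308, -0.0308, -0.0484)
α = I⁻¹(τ − ω×Iω) = (0.5067, -0.7400, 2.2840)
new body rate ω' = (-1.0797, -1.1296, 1.4914)
Hamilton product q⊗(0,ω) = (1.1000000, 0.0000000, -1.4000000, -1.1000000)
q + ½dt·q⊗(0,ω), renormalized = (0.0220, 0.9991, -0.0280, -0.0220)
p + v·dt = (-0.1480, -2.7560, 0.7120)
v + (F/m)dt = (1.2253, -1.4347, 0.3400)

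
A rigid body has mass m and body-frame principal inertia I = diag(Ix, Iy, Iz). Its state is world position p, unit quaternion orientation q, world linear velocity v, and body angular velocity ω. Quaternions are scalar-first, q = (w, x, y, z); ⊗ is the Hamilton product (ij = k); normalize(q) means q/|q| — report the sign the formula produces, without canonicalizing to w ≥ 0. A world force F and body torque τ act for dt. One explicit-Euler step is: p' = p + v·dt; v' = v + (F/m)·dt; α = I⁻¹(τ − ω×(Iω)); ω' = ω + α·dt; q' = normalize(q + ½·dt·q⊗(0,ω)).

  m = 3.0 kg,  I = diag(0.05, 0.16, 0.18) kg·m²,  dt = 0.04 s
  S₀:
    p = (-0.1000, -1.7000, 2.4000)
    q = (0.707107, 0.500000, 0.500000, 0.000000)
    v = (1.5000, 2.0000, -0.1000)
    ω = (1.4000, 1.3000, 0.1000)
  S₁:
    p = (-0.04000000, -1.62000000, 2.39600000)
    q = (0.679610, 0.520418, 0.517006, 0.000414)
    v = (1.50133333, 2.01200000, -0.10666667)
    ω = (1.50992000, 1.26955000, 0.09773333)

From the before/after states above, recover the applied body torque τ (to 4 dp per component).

Δω = ω₁−ω₀ = (0.10992000, -0.03045000, -0.00226667)
τ = I·(Δω/dt) + ω₀×(Iω₀) = (0.1400, -0.1400, 0.1900)

τ = (0.1400, -0.1400, 0.1900)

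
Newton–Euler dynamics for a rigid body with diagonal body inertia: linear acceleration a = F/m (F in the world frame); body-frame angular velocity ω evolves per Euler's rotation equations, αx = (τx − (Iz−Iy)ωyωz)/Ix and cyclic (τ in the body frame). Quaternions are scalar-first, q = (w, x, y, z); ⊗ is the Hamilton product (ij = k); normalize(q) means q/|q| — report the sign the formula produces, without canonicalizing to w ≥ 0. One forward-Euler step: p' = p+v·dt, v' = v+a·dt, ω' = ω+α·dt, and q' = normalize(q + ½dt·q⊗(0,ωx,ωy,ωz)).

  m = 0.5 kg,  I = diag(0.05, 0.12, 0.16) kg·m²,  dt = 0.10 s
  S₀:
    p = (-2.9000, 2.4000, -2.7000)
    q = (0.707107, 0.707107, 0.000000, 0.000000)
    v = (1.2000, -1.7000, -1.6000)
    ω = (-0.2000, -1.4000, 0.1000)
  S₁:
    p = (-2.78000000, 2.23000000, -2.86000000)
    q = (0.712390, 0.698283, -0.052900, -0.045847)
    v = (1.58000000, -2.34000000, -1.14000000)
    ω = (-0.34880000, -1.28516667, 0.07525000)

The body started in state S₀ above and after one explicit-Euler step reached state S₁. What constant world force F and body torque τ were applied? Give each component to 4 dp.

ω₁ − ω₀ = (-0.14880000, 0.11483333, -0.02475000)
gyro term ω₀×Iω₀ = (-0.0056, 0.0022, 0.0196)
I·α + gyro = (-0.0800, 0.1400, -0.0200)
v₁ − v₀ = (0.38000000, -0.64000000, 0.46000000)
applied force F = (1.9000, -3.2000, 2.3000)

F = (1.9000, -3.2000, 2.3000)
τ = (-0.0800, 0.1400, -0.0200)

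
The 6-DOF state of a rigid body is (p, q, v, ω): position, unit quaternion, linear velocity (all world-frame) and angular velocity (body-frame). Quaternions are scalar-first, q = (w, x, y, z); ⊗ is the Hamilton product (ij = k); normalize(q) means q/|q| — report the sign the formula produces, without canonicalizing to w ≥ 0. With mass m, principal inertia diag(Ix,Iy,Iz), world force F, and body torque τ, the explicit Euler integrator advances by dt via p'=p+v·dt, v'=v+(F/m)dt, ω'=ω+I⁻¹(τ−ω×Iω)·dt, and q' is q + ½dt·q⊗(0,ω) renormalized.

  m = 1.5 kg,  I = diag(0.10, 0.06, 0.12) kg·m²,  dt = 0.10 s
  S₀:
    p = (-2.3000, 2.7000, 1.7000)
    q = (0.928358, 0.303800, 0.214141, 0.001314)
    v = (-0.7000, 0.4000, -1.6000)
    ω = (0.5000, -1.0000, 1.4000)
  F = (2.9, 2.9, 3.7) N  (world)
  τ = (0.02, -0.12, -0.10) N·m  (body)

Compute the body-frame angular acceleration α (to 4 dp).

α = (1.0400, -1.7667, -1.0000)

gyro term ω×Iω = (-0.0840, -0.0140, 0.0200)
(τ − ω×Iω)/I = (1.0400, -1.7667, -1.0000)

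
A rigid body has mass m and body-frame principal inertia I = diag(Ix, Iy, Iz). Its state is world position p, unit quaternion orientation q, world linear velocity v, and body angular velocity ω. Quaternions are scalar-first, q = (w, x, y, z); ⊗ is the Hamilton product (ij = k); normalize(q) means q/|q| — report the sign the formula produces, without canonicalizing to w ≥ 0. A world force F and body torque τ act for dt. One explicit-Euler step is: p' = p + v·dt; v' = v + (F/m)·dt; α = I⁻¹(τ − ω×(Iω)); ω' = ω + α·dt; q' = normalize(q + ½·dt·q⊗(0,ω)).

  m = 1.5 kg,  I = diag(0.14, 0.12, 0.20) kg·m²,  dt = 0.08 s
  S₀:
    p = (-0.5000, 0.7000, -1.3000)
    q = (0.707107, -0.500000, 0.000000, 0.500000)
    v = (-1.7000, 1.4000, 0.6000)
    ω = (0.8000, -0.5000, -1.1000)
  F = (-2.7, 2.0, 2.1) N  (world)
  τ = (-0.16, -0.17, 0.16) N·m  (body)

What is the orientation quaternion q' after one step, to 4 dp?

q⊗(0,ω) = (0.9500000, 0.8156856, -0.5035535, -0.5278177)
q' = normalize(q + ½dt·q⊗(0,ω)) = (0.7439, -0.4666, -0.0201, 0.4781)

q' = (0.7439, -0.4666, -0.0201, 0.4781)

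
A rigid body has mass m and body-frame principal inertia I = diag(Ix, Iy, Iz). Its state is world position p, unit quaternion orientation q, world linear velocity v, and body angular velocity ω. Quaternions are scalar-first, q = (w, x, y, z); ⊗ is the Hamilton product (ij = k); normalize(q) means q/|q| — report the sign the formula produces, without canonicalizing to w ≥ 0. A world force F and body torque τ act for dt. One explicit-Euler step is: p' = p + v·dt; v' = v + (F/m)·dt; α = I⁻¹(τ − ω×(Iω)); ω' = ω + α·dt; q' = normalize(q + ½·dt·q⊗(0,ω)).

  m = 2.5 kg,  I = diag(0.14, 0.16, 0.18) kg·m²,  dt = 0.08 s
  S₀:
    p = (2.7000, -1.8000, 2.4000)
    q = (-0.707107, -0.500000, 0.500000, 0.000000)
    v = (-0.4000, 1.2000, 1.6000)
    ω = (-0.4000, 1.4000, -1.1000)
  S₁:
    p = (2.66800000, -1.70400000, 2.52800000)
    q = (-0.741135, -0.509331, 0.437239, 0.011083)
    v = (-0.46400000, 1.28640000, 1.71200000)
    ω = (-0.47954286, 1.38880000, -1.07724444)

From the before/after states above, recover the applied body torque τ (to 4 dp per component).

ω₁ − ω₀ = (-0.07954286, -0.01120000, 0.02275556)
I·α + gyro = (-0.1700, -0.0400, 0.0400)

τ = (-0.1700, -0.0400, 0.0400)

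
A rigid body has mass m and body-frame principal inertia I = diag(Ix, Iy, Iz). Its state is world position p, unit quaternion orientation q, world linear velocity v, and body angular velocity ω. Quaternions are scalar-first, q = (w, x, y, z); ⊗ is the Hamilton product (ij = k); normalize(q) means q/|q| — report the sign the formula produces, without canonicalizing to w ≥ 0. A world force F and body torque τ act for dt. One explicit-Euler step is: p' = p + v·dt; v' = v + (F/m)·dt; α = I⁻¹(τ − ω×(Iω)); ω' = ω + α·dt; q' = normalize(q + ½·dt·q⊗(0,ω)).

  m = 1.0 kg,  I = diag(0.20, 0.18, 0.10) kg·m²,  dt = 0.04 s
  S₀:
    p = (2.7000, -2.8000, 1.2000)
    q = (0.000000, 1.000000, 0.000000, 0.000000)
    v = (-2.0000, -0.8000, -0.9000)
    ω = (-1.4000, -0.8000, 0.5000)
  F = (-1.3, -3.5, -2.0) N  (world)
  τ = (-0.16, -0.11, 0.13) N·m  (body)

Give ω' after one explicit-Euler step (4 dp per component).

ω' = (-1.4384, -0.8089, 0.5610)

(τ − ω×Iω)/I = (-0.9600, -0.2222, 1.5240)
ω' = ω + α·dt = (-1.4384, -0.8089, 0.5610)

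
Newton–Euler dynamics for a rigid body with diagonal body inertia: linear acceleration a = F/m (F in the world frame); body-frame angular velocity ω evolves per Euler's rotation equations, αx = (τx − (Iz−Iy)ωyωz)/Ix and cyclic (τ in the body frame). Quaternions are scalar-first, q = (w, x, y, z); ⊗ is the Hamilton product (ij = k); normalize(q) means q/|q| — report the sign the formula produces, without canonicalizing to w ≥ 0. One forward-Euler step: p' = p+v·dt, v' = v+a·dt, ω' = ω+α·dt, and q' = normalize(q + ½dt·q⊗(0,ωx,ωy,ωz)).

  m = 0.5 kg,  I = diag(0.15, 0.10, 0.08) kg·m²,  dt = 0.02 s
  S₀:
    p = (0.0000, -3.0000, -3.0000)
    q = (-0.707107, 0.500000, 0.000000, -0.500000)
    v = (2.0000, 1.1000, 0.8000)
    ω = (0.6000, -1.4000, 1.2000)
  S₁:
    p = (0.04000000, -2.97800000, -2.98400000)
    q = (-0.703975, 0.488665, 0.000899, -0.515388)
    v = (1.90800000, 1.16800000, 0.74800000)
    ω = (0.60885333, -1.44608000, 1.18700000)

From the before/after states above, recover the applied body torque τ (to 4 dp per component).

τ = (0.1000, -0.1800, -0.0100)

Δω = ω₁−ω₀ = (0.00885333, -0.04608000, -0.01300000)
τ = I·(Δω/dt) + ω₀×(Iω₀) = (0.1000, -0.1800, -0.0100)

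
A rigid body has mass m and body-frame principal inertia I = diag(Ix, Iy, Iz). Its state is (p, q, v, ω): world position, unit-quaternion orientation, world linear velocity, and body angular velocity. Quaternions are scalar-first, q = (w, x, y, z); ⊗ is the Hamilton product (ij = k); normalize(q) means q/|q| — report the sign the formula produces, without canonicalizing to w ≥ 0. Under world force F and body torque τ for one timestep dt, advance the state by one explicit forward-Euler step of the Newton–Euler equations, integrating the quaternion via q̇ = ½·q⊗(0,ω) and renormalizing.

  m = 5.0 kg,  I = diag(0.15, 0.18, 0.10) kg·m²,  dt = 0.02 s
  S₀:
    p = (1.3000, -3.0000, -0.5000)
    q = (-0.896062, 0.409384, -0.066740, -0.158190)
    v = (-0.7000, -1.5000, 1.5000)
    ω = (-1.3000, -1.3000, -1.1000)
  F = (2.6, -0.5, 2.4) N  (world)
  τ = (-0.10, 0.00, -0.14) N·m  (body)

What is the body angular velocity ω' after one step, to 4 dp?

ω' = (-1.2981, -1.3079, -1.1381)

ω×(Iω) gyroscopic = (-0.1144, 0.0715, 0.0507)
α = I⁻¹(τ − ω×Iω) = (0.0960, -0.3972, -1.9070)
ω + α·dt = (-1.2981, -1.3079, -1.1381)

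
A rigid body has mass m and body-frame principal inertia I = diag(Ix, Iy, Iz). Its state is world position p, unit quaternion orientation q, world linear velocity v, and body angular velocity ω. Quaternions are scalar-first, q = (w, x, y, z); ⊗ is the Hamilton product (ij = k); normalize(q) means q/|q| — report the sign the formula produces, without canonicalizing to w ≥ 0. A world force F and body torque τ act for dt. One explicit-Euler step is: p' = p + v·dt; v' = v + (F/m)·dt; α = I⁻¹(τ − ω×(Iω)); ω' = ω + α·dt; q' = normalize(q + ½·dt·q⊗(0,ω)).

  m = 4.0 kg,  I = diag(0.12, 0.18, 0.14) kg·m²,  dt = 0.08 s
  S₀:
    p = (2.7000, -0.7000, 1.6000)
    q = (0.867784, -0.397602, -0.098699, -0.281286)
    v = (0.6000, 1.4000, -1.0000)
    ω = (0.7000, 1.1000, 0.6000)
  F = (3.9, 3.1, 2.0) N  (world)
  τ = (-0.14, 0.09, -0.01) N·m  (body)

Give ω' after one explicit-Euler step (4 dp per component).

angular accel α = (-0.9467, 0.5467, -0.4014)
ω + α·dt = (0.6243, 1.1437, 0.5679)

ω' = (0.6243, 1.1437, 0.5679)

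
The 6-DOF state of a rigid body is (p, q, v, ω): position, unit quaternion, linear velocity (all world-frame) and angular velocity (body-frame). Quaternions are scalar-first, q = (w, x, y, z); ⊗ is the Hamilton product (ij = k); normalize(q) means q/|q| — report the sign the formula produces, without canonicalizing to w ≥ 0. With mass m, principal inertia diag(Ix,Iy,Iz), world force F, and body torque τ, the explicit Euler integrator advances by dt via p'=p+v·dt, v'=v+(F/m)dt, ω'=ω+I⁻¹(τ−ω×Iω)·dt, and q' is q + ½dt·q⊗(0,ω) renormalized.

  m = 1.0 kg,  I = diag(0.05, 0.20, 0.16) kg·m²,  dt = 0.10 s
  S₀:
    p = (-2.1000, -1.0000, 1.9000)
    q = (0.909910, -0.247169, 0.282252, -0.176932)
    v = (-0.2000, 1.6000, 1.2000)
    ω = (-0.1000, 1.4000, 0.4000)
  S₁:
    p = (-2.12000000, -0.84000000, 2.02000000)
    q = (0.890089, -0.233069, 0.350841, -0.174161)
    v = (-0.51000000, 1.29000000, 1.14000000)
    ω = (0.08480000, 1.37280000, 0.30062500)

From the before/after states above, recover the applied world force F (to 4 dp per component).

F = (-3.1000, -3.1000, -0.6000)

velocity change Δv = (-0.31000000, -0.31000000, -0.06000000)
applied force F = (-3.1000, -3.1000, -0.6000)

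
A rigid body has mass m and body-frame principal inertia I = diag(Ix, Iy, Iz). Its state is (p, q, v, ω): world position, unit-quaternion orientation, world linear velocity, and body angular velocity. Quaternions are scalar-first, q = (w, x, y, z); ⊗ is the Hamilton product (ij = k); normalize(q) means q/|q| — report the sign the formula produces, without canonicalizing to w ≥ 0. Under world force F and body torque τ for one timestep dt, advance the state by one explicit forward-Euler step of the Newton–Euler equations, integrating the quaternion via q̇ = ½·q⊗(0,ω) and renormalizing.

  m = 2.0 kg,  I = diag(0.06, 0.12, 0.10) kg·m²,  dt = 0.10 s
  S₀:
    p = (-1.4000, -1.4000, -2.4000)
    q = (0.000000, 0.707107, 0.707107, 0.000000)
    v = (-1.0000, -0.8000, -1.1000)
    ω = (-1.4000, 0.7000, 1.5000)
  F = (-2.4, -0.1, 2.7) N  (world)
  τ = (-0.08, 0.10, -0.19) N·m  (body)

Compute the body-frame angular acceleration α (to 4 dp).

α = (-0.9833, 0.1333, -1.3120)

precession coupling ω×(Iω) = (-0.0210, 0.0840, -0.0588)
(τ − ω×Iω)/I = (-0.9833, 0.1333, -1.3120)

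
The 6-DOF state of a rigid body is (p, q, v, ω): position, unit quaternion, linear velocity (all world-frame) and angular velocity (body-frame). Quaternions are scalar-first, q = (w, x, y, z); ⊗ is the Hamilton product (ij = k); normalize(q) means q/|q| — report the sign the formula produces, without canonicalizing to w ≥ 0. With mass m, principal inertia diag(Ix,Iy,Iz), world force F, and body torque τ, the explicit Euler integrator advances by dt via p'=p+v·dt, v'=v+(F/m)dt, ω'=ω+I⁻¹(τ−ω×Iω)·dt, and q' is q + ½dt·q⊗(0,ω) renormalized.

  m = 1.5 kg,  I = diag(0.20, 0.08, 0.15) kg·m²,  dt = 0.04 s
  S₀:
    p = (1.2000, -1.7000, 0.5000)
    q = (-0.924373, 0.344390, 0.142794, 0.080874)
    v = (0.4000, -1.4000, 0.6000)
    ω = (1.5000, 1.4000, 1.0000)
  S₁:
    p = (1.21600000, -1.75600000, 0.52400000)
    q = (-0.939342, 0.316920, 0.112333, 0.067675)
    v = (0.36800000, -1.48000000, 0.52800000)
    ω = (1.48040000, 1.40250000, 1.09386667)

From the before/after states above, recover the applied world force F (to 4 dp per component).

F = (-1.2000, -3.0000, -2.7000)

v₁ − v₀ = (-0.03200000, -0.08000000, -0.07200000)
applied force F = (-1.2000, -3.0000, -2.7000)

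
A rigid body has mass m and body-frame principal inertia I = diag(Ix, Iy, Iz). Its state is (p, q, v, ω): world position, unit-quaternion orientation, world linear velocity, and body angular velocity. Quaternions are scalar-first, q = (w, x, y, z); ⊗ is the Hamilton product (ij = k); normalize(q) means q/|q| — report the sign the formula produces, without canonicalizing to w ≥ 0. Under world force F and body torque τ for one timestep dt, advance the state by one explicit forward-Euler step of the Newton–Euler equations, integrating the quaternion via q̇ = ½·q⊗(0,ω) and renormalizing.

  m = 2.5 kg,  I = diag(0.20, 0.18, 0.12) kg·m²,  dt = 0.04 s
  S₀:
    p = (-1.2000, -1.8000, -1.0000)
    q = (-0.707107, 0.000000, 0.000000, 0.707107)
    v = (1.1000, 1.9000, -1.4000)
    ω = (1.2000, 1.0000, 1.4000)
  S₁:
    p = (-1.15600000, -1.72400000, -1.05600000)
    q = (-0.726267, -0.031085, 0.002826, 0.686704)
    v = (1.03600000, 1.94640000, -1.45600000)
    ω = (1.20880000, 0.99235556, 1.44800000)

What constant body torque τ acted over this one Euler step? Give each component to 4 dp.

Δω = ω₁−ω₀ = (0.00880000, -0.00764444, 0.04800000)
precession coupling = (-0.0840, 0.1344, -0.0240)
τ = I·(Δω/dt) + ω₀×(Iω₀) = (-0.0400, 0.1000, 0.1200)

τ = (-0.0400, 0.1000, 0.1200)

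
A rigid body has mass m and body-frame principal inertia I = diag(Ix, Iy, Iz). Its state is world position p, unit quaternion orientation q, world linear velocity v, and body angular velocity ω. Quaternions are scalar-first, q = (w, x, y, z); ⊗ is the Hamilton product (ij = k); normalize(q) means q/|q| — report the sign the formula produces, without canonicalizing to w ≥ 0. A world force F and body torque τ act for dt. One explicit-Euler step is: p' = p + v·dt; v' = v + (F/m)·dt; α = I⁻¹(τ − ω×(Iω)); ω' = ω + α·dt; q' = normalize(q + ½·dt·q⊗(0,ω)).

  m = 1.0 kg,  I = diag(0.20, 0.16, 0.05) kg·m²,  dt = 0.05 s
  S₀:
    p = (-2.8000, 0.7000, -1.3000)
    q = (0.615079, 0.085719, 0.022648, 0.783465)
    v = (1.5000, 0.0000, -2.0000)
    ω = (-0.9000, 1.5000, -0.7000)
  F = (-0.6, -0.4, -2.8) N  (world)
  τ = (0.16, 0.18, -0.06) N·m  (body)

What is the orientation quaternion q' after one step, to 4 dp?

q' = (0.6292, 0.0421, 0.0296, 0.7756)

Hamilton product q⊗(0,ω) = (0.5916006, -1.7446222, 0.2775033, -0.2815936)
q + ½dt·q⊗(0,ω), renormalized = (0.6292, 0.0421, 0.0296, 0.7756)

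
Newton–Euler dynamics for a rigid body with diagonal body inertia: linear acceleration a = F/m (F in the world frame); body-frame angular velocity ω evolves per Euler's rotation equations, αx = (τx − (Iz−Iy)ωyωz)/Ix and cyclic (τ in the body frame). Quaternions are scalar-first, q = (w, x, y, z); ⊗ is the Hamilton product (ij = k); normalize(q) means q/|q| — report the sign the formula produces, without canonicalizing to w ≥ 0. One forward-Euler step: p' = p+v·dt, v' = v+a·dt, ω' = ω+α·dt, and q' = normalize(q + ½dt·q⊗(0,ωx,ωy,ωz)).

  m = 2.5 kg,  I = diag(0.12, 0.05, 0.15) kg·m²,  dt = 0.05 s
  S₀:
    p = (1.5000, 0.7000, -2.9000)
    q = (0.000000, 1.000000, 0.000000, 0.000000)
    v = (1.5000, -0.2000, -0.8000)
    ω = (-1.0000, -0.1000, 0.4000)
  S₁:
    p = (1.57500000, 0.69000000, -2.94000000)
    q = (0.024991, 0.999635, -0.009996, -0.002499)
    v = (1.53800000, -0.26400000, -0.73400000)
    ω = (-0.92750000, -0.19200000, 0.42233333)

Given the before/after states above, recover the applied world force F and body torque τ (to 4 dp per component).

Δω = ω₁−ω₀ = (0.07250000, -0.09200000, 0.02233333)
τ = I·(Δω/dt) + ω₀×(Iω₀) = (0.1700, -0.0800, 0.0600)
v₁ − v₀ = (0.03800000, -0.06400000, 0.06600000)
applied force F = (1.9000, -3.2000, 3.3000)

F = (1.9000, -3.2000, 3.3000)
τ = (0.1700, -0.0800, 0.0600)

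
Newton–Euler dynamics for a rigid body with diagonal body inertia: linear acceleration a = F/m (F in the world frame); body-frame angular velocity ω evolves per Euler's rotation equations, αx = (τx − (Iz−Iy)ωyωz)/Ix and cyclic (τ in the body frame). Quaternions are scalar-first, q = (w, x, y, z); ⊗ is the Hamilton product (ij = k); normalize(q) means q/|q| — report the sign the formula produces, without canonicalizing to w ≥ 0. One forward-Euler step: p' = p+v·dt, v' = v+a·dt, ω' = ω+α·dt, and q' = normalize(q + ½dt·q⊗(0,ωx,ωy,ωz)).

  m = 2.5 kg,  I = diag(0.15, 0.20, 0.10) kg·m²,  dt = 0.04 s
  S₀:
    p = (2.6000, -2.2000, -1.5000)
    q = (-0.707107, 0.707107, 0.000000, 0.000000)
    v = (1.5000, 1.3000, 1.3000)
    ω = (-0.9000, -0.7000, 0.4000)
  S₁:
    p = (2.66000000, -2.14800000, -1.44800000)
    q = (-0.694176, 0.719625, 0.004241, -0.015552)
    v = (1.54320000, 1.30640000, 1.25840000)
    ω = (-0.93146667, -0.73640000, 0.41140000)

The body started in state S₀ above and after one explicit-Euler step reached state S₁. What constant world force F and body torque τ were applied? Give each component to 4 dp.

ω₁ − ω₀ = (-0.03146667, -0.03640000, 0.01140000)
ω₀×(Iω₀) = (0.0280, -0.0180, 0.0315)
applied torque τ = (-0.0900, -0.2000, 0.0600)
Δv = v₁−v₀ = (0.04320000, 0.00640000, -0.04160000)
applied force F = (2.7000, 0.4000, -2.6000)

F = (2.7000, 0.4000, -2.6000)
τ = (-0.0900, -0.2000, 0.0600)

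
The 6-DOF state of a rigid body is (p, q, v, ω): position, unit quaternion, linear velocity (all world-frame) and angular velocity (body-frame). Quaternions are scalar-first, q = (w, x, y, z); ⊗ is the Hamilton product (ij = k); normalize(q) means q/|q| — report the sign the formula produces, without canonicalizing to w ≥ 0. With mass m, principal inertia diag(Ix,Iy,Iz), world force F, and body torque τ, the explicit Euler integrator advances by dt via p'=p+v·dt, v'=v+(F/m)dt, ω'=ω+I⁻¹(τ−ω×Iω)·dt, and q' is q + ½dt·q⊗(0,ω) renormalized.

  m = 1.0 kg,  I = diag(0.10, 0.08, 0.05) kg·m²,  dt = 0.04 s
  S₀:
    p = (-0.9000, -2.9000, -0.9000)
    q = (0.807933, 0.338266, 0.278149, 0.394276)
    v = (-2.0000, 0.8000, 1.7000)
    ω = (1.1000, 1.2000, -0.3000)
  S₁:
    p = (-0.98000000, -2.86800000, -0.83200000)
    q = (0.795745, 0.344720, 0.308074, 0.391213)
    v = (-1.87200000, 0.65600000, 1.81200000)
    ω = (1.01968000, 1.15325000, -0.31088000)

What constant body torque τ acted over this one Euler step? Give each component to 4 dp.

rate change Δω = (-0.08032000, -0.04675000, -0.01088000)
gyro term ω₀×Iω₀ = (0.0108, -0.0165, -0.0264)
I·α + gyro = (-0.1900, -0.1100, -0.0400)

τ = (-0.1900, -0.1100, -0.0400)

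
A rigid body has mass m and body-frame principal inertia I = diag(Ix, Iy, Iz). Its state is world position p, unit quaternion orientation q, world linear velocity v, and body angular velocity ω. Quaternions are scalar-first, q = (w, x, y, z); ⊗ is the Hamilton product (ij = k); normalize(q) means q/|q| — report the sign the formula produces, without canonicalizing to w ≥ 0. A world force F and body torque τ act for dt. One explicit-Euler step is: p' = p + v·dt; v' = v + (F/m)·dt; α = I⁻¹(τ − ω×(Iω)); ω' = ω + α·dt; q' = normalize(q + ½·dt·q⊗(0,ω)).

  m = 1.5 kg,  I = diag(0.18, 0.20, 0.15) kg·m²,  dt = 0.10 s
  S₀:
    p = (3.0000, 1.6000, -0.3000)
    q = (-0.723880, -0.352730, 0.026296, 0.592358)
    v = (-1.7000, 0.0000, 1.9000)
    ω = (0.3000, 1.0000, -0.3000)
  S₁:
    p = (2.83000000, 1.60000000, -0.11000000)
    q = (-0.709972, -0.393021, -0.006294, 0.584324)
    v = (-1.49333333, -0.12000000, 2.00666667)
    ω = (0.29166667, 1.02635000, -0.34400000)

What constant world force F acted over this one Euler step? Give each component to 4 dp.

velocity change Δv = (0.20666667, -0.12000000, 0.10666667)
m·(v₁−v₀)/dt = (3.1000, -1.8000, 1.6000)

F = (3.1000, -1.8000, 1.6000)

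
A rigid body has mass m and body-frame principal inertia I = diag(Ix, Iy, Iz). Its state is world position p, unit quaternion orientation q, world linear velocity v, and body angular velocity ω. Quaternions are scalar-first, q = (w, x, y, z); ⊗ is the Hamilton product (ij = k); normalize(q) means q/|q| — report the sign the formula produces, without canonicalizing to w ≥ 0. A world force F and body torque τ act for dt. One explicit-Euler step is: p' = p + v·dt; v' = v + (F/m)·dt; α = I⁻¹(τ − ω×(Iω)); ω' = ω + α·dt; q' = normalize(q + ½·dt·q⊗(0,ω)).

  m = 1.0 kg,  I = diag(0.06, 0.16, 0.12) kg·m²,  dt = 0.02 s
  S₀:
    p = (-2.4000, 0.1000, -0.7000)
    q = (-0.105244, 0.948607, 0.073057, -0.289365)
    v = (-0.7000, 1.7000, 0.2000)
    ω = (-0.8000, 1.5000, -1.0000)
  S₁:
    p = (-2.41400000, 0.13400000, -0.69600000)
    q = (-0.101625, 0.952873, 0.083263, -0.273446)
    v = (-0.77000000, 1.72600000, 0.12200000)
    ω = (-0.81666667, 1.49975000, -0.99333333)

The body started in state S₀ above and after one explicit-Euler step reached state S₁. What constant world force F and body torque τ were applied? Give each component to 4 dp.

v₁ − v₀ = (-0.07000000, 0.02600000, -0.07800000)
m·(v₁−v₀)/dt = (-3.5000, 1.3000, -3.9000)
ω₁ − ω₀ = (-0.01666667, -0.00025000, 0.00666667)
ω₀×(Iω₀) = (0.0600, -0.0480, -0.1200)
τ = I·(Δω/dt) + ω₀×(Iω₀) = (0.0100, -0.0500, -0.0800)

F = (-3.5000, 1.3000, -3.9000)
τ = (0.0100, -0.0500, -0.0800)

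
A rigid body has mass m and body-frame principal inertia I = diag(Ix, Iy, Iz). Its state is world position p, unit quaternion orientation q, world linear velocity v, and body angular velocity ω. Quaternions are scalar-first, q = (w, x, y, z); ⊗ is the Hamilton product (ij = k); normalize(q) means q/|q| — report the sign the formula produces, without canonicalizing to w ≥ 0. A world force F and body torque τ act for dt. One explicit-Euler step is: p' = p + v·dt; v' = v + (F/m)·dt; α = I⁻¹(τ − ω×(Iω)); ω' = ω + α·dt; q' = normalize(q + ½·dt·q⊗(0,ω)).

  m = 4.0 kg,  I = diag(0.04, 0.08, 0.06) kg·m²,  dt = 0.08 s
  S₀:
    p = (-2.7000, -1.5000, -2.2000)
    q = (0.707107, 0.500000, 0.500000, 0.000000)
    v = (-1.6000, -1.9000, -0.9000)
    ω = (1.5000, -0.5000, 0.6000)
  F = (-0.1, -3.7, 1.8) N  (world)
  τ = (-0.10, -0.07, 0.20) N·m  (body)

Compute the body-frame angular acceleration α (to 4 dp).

α = (-2.6500, -0.6500, 3.8333)

precession coupling ω×(Iω) = (0.0060, -0.0180, -0.0300)
α = I⁻¹(τ − ω×Iω) = (-2.6500, -0.6500, 3.8333)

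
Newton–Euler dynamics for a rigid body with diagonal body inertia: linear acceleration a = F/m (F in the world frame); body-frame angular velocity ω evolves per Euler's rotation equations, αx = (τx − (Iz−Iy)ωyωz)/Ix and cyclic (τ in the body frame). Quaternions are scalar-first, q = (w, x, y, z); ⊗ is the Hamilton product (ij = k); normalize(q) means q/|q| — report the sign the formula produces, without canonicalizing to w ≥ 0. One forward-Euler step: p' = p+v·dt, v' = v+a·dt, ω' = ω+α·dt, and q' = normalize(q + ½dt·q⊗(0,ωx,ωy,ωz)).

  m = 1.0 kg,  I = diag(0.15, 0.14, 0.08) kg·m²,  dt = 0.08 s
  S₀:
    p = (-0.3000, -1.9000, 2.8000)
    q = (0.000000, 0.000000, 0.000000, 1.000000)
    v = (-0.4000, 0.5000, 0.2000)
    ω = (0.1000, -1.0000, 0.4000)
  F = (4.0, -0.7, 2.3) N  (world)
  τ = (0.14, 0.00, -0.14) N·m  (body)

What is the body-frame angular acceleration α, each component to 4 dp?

gyro term ω×Iω = (0.0240, 0.0028, 0.0010)
(τ − ω×Iω)/I = (0.7733, -0.0200, -1.7625)

α = (0.7733, -0.0200, -1.7625)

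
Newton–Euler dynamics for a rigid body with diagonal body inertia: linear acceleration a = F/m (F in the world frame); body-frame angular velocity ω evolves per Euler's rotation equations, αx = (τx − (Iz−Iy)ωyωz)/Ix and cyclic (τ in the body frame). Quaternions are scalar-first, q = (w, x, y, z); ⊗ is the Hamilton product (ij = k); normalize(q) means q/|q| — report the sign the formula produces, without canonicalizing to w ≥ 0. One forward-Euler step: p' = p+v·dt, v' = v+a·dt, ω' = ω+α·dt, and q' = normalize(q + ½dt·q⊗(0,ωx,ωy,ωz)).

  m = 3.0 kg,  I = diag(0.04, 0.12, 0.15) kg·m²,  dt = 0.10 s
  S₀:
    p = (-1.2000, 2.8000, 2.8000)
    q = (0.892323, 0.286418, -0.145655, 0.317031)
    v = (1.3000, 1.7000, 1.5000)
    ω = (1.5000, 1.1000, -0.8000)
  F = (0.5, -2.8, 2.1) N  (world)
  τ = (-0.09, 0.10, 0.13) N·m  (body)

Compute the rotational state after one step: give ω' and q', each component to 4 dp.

ω' = (1.3410, 1.0733, -0.8013)
q' = (0.8870, 0.3400, -0.0610, 0.3064)

gyro term ω×Iω = (-0.0264, 0.1320, 0.1320)
angular accel α = (-1.5900, -0.2667, -0.0133)
new body rate ω' = (1.3410, 1.0733, -0.8013)
Hamilton product q⊗(0,ω) = (-0.0157817, 1.1062744, 1.6862362, -0.1803161)
q + ½dt·q⊗(0,ω), renormalized = (0.8870, 0.3400, -0.0610, 0.3064)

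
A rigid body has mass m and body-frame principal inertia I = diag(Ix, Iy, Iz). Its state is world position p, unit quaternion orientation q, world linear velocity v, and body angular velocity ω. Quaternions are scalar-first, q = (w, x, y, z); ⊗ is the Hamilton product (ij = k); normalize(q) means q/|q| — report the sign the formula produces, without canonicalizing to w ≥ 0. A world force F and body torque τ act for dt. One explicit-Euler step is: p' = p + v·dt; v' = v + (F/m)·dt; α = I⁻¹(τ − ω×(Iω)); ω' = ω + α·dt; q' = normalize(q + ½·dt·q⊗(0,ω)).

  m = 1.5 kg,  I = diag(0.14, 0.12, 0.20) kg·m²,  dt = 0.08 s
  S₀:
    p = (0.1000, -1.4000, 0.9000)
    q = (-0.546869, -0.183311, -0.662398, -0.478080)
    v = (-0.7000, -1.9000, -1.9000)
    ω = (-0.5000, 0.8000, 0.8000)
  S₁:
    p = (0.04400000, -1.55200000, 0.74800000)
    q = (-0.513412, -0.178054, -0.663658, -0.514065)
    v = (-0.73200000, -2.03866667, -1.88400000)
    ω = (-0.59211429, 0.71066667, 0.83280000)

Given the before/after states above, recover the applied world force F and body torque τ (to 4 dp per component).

Δω = ω₁−ω₀ = (-0.09211429, -0.08933333, 0.03280000)
ω₀×(Iω₀) = (0.0512, 0.0240, 0.0080)
I·α + gyro = (-0.1100, -0.1100, 0.0900)
v₁ − v₀ = (-0.03200000, -0.13866667, 0.01600000)
applied force F = (-0.6000, -2.6000, 0.3000)

F = (-0.6000, -2.6000, 0.3000)
τ = (-0.1100, -0.1100, 0.0900)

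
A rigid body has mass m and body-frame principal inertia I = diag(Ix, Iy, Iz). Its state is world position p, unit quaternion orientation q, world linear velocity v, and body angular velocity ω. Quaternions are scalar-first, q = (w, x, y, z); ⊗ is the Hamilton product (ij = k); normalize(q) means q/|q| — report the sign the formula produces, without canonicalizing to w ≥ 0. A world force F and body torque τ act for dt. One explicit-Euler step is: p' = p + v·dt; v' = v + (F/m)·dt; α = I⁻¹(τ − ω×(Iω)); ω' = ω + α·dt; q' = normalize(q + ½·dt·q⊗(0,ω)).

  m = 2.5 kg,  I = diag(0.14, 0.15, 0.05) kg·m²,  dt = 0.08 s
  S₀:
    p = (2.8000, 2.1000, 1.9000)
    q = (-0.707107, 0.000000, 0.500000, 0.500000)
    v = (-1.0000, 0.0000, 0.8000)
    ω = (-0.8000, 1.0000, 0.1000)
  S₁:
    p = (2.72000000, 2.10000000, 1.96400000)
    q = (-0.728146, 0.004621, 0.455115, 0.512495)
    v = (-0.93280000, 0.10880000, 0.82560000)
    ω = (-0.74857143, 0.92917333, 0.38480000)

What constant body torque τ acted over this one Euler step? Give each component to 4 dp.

rate change Δω = (0.05142857, -0.07082667, 0.28480000)
I·α + gyro = (0.0800, -0.1400, 0.1700)

τ = (0.0800, -0.1400, 0.1700)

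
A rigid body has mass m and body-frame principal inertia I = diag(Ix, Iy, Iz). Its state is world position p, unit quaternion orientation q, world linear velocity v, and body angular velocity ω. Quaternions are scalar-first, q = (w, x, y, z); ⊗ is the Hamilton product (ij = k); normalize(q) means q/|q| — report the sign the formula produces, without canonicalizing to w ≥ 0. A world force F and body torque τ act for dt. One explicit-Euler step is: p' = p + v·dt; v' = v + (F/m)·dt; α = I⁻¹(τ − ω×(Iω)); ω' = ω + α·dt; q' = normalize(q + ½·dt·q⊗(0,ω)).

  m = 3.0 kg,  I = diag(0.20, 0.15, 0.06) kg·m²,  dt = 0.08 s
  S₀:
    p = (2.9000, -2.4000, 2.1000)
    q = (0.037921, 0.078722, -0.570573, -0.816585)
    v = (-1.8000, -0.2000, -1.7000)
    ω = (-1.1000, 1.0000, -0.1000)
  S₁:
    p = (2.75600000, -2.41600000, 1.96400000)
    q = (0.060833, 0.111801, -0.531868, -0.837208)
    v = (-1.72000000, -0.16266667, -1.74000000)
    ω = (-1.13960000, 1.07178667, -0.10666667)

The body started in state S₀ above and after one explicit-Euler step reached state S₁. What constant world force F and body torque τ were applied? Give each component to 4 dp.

F = (3.0000, 1.4000, -1.5000)
τ = (-0.0900, 0.1500, 0.0500)

velocity change Δv = (0.08000000, 0.03733333, -0.04000000)
m·(v₁−v₀)/dt = (3.0000, 1.4000, -1.5000)
ω₁ − ω₀ = (-0.03960000, 0.07178667, -0.00666667)
precession coupling = (0.0090, 0.0154, 0.0550)
I·α + gyro = (-0.0900, 0.1500, 0.0500)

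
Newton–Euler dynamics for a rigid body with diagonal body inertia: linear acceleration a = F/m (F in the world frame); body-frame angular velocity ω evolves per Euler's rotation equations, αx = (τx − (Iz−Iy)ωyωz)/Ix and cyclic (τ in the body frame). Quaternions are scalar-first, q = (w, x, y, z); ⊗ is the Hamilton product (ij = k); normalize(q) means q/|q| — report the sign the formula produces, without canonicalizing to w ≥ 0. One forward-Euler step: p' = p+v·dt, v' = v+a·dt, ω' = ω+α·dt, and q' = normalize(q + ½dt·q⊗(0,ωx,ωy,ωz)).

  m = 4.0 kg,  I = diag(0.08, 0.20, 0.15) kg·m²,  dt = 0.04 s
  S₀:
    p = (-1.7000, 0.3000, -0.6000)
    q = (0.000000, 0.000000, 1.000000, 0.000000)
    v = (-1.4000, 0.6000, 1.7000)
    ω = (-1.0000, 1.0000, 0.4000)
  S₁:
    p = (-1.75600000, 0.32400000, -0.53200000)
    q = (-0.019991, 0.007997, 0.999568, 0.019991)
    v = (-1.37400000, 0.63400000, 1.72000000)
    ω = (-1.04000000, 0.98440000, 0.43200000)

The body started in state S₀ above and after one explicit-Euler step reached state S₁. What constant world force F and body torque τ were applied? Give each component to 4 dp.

F = (2.6000, 3.4000, 2.0000)
τ = (-0.1000, -0.0500, 0.0000)

v₁ − v₀ = (0.02600000, 0.03400000, 0.02000000)
F = m·Δv/dt = (2.6000, 3.4000, 2.0000)
Δω = ω₁−ω₀ = (-0.04000000, -0.01560000, 0.03200000)
I·α + gyro = (-0.1000, -0.0500, 0.0000)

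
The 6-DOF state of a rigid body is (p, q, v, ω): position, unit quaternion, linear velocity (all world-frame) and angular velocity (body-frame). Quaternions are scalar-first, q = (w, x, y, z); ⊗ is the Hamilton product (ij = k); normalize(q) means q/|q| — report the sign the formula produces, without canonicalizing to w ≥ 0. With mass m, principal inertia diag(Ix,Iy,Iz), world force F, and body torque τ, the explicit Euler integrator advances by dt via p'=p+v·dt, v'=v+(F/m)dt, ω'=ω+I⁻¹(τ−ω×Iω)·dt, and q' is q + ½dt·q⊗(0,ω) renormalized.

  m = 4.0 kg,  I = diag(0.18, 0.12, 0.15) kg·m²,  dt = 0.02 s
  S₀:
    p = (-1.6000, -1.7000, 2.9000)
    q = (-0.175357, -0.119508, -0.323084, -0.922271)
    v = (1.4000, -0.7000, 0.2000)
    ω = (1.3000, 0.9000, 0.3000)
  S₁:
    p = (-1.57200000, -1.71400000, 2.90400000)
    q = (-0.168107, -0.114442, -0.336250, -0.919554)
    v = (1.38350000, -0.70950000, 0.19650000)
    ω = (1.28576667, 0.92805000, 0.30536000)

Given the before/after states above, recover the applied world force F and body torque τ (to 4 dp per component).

ω₁ − ω₀ = (-0.01423333, 0.02805000, 0.00536000)
applied torque τ = (-0.1200, 0.1800, -0.0300)
velocity change Δv = (-0.01650000, -0.00950000, -0.00350000)
F = m·Δv/dt = (-3.3000, -1.9000, -0.7000)

F = (-3.3000, -1.9000, -0.7000)
τ = (-0.1200, 0.1800, -0.0300)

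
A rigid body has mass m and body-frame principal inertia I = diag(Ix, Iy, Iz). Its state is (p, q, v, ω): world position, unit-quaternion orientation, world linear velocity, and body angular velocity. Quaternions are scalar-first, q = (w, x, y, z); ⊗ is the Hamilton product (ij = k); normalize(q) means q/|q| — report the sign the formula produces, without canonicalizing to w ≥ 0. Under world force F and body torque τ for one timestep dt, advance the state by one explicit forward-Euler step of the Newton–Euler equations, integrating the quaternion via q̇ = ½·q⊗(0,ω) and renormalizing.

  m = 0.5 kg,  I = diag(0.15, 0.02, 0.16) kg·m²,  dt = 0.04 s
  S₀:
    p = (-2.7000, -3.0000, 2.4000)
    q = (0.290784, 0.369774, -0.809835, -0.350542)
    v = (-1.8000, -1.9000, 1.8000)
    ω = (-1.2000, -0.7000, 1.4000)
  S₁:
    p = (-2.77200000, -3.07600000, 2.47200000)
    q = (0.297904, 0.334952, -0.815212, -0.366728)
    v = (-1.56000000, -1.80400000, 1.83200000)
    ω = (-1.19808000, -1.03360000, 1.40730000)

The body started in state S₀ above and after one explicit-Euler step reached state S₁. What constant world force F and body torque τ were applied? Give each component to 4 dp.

F = (3.0000, 1.2000, 0.4000)
τ = (-0.1300, -0.1500, -0.0800)

ω₁ − ω₀ = (0.00192000, -0.33360000, 0.00730000)
gyro term ω₀×Iω₀ = (-0.1372, 0.0168, -0.1092)
I·α + gyro = (-0.1300, -0.1500, -0.0800)
v₁ − v₀ = (0.24000000, 0.09600000, 0.03200000)
F = m·Δv/dt = (3.0000, 1.2000, 0.4000)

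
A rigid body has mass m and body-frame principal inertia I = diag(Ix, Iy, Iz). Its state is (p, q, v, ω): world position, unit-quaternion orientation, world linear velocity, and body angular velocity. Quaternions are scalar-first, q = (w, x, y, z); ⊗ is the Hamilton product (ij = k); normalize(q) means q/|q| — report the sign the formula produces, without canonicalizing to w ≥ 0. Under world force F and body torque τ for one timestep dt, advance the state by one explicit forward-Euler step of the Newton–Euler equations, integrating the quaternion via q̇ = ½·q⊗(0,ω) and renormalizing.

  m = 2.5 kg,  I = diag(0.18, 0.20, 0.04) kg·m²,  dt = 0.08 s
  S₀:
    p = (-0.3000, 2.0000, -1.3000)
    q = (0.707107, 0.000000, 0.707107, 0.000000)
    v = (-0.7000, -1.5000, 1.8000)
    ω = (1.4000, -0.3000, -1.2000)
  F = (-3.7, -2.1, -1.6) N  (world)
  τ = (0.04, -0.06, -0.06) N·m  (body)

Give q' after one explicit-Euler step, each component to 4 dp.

q' = (0.7136, 0.0056, 0.6967, -0.0733)

2q̇ = q⊗(0,ω) = (0.2121321, 0.1414214, -0.2121321, -1.8384782)
updated quaternion q' = (0.7136, 0.0056, 0.6967, -0.0733)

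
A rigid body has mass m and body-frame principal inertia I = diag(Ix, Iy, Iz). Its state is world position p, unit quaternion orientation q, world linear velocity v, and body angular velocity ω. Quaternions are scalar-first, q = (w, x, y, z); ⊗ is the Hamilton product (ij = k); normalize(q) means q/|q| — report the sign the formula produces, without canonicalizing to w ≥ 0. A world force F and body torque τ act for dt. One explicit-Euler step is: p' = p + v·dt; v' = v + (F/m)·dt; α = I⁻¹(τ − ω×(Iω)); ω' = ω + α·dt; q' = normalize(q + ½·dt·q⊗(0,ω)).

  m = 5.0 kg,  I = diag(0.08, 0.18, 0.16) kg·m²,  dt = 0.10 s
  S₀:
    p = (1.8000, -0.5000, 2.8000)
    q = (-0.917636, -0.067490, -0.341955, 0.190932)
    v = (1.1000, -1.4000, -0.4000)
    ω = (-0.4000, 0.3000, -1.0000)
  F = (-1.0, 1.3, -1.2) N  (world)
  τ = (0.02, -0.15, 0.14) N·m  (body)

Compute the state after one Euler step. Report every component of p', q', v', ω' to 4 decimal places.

p' = (1.9100, -0.6400, 2.7600)
q' = (-0.9029, -0.0348, -0.3623, 0.2286)
v' = (1.0800, -1.3740, -0.4240)
ω' = (-0.3825, 0.2344, -0.9050)

p + v·dt = (1.9100, -0.6400, 2.7600)
v' = v + a·dt = (1.0800, -1.3740, -0.4240)
gyro term ω×Iω = (0.0060, -0.0320, -0.0120)
angular accel α = (0.1750, -0.6556, 0.9500)
ω' = ω + α·dt = (-0.3825, 0.2344, -0.9050)
Hamilton product q⊗(0,ω) = (0.2665225, 0.6517298, -0.4191536, 0.7606070)
q + ½dt·q⊗(0,ω), renormalized = (-0.9029, -0.0348, -0.3623, 0.2286)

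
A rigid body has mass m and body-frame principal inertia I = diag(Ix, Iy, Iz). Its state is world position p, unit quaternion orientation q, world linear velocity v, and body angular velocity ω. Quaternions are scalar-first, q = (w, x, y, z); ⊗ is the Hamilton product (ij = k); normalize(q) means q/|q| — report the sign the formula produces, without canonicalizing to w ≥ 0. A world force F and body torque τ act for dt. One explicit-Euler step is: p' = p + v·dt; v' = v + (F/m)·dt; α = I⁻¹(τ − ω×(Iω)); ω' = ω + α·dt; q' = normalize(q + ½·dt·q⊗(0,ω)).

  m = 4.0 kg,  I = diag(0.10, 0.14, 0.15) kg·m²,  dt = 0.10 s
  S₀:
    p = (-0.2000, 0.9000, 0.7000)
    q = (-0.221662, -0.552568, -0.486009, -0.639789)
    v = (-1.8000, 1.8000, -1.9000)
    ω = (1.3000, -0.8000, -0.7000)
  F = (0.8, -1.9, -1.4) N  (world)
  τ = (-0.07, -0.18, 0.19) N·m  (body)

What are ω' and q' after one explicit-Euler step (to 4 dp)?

precession coupling ω×(Iω) = (0.0056, 0.0455, -0.0416)
(τ − ω×Iω)/I = (-0.7560, -1.6107, 1.5440)
new body rate ω' = (1.2244, -0.9611, -0.5456)
q⊗(0,ω) = (-0.1183211, -0.4597855, -1.0411937, 1.2290295)
updated quaternion q' = (-0.2268, -0.5735, -0.5362, -0.5763)

ω' = (1.2244, -0.9611, -0.5456)
q' = (-0.2268, -0.5735, -0.5362, -0.5763)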